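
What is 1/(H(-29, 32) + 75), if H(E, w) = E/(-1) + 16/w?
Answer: 2/209 ≈ 0.0095694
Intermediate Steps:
H(E, w) = -E + 16/w (H(E, w) = E*(-1) + 16/w = -E + 16/w)
1/(H(-29, 32) + 75) = 1/((-1*(-29) + 16/32) + 75) = 1/((29 + 16*(1/32)) + 75) = 1/((29 + 1/2) + 75) = 1/(59/2 + 75) = 1/(209/2) = 2/209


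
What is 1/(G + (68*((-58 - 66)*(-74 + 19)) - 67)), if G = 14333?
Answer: 1/478026 ≈ 2.0919e-6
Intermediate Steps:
1/(G + (68*((-58 - 66)*(-74 + 19)) - 67)) = 1/(14333 + (68*((-58 - 66)*(-74 + 19)) - 67)) = 1/(14333 + (68*(-124*(-55)) - 67)) = 1/(14333 + (68*6820 - 67)) = 1/(14333 + (463760 - 67)) = 1/(14333 + 463693) = 1/478026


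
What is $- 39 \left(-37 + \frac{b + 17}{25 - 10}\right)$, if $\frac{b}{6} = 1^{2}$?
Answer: $\frac{6916}{5} \approx 1383.2$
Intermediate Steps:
$b = 6$ ($b = 6 \cdot 1^{2} = 6 \cdot 1 = 6$)
$- 39 \left(-37 + \frac{b + 17}{25 - 10}\right) = - 39 \left(-37 + \frac{6 + 17}{25 - 10}\right) = - 39 \left(-37 + \frac{23}{15}\right) = \left(-39\right) \left(- \frac{532}{15}\right) = \frac{6916}{5}$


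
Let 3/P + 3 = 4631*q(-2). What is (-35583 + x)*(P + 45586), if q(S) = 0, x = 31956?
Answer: -165336795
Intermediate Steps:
P = -1 (P = 3/(-3 + 4631*0) = 3/(-3 + 0) = 3/(-3) = 3*(-1/3) = -1)
(-35583 + x)*(P + 45586) = (-35583 + 31956)*(-1 + 45586) = -3627*45585 = -165336795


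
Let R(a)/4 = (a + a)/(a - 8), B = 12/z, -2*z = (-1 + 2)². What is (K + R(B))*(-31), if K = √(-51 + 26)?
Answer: -186 - 155*I ≈ -186.0 - 155.0*I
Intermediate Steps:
z = -½ (z = -(-1 + 2)²/2 = -½*1² = -½*1 = -½ ≈ -0.50000)
B = -24 (B = 12/(-½) = 12*(-2) = -24)
K = 5*I (K = √(-25) = 5*I ≈ 5.0*I)
R(a) = 8*a/(-8 + a) (R(a) = 4*((a + a)/(a - 8)) = 4*((2*a)/(-8 + a)) = 4*(2*a/(-8 + a)) = 8*a/(-8 + a))
(K + R(B))*(-31) = (5*I + 8*(-24)/(-8 - 24))*(-31) = (5*I + 8*(-24)/(-32))*(-31) = (5*I + 8*(-24)*(-1/32))*(-31) = (5*I + 6)*(-31) = (6 + 5*I)*(-31) = -186 - 155*I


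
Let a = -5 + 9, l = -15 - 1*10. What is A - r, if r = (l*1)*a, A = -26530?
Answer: -26430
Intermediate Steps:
l = -25 (l = -15 - 10 = -25)
a = 4
r = -100 (r = -25*1*4 = -25*4 = -100)
A - r = -26530 - 1*(-100) = -26530 + 100 = -26430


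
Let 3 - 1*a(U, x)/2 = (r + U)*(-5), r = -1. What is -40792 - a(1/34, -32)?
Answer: -693401/17 ≈ -40788.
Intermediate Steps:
a(U, x) = -4 + 10*U (a(U, x) = 6 - 2*(-1 + U)*(-5) = 6 - 2*(5 - 5*U) = 6 + (-10 + 10*U) = -4 + 10*U)
-40792 - a(1/34, -32) = -40792 - (-4 + 10/34) = -40792 - (-4 + 10*(1/34)) = -40792 - (-4 + 5/17) = -40792 - 1*(-63/17) = -40792 + 63/17 = -693401/17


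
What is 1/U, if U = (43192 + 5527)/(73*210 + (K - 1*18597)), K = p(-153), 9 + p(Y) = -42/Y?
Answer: -167062/2484669 ≈ -0.067237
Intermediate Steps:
p(Y) = -9 - 42/Y
K = -445/51 (K = -9 - 42/(-153) = -9 - 42*(-1/153) = -9 + 14/51 = -445/51 ≈ -8.7255)
U = -2484669/167062 (U = (43192 + 5527)/(73*210 + (-445/51 - 1*18597)) = 48719/(15330 + (-445/51 - 18597)) = 48719/(15330 - 948892/51) = 48719/(-167062/51) = 48719*(-51/167062) = -2484669/167062 ≈ -14.873)
1/U = 1/(-2484669/167062) = -167062/2484669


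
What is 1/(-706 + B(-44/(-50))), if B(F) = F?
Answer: -25/17628 ≈ -0.0014182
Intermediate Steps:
1/(-706 + B(-44/(-50))) = 1/(-706 - 44/(-50)) = 1/(-706 - 44*(-1/50)) = 1/(-706 + 22/25) = 1/(-17628/25) = -25/17628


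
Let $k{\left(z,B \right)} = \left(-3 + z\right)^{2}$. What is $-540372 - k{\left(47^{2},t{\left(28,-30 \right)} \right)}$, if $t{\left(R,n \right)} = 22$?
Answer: $-5406808$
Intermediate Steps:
$-540372 - k{\left(47^{2},t{\left(28,-30 \right)} \right)} = -540372 - \left(-3 + 47^{2}\right)^{2} = -540372 - \left(-3 + 2209\right)^{2} = -540372 - 2206^{2} = -540372 - 4866436 = -5406808$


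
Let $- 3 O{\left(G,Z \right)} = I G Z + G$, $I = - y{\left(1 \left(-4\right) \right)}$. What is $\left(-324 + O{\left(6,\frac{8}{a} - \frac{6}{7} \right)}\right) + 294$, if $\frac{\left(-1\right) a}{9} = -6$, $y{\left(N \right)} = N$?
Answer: $- \frac{4976}{189} \approx -26.328$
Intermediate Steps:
$a = 54$ ($a = \left(-9\right) \left(-6\right) = 54$)
$I = 4$ ($I = - 1 \left(-4\right) = \left(-1\right) \left(-4\right) = 4$)
$O{\left(G,Z \right)} = - \frac{G}{3} - \frac{4 G Z}{3}$ ($O{\left(G,Z \right)} = - \frac{4 G Z + G}{3} = - \frac{G + 4 G Z}{3} = - \frac{G}{3} - \frac{4 G Z}{3}$)
$\left(-324 + O{\left(6,\frac{8}{a} - \frac{6}{7} \right)}\right) + 294 = \left(-324 - 2 \left(1 + 4 \left(\frac{8}{54} - \frac{6}{7}\right)\right)\right) + 294 = \left(-324 - 2 \left(1 + 4 \left(8 \cdot \frac{1}{54} - \frac{6}{7}\right)\right)\right) + 294 = \left(-324 - 2 \left(1 + 4 \left(\frac{4}{27} - \frac{6}{7}\right)\right)\right) + 294 = \left(-324 - 2 \left(1 + 4 \left(- \frac{134}{189}\right)\right)\right) + 294 = \left(-324 - 2 \left(1 - \frac{536}{189}\right)\right) + 294 = \left(-324 - 2 \left(- \frac{347}{189}\right)\right) + 294 = \left(-324 + \frac{694}{189}\right) + 294 = - \frac{60542}{189} + 294 = - \frac{4976}{189}$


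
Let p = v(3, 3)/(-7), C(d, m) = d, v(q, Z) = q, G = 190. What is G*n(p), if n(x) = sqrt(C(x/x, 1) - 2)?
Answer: 190*I ≈ 190.0*I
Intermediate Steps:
p = -3/7 (p = 3/(-7) = 3*(-1/7) = -3/7 ≈ -0.42857)
n(x) = I (n(x) = sqrt(x/x - 2) = sqrt(1 - 2) = sqrt(-1) = I)
G*n(p) = 190*I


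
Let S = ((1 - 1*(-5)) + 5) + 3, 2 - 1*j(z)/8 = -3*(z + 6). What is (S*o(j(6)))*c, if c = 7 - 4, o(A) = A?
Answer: 12768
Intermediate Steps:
j(z) = 160 + 24*z (j(z) = 16 - (-24)*(z + 6) = 16 - (-24)*(6 + z) = 16 - 8*(-18 - 3*z) = 16 + (144 + 24*z) = 160 + 24*z)
c = 3
S = 14 (S = ((1 + 5) + 5) + 3 = (6 + 5) + 3 = 11 + 3 = 14)
(S*o(j(6)))*c = (14*(160 + 24*6))*3 = (14*(160 + 144))*3 = (14*304)*3 = 4256*3 = 12768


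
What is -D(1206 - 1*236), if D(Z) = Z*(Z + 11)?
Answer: -951570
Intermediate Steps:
D(Z) = Z*(11 + Z)
-D(1206 - 1*236) = -(1206 - 1*236)*(11 + (1206 - 1*236)) = -(1206 - 236)*(11 + (1206 - 236)) = -970*(11 + 970) = -970*981 = -1*951570 = -951570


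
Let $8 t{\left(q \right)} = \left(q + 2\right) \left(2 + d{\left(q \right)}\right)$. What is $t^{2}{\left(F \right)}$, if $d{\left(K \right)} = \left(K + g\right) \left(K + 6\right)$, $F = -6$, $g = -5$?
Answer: $1$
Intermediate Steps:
$d{\left(K \right)} = \left(-5 + K\right) \left(6 + K\right)$ ($d{\left(K \right)} = \left(K - 5\right) \left(K + 6\right) = \left(-5 + K\right) \left(6 + K\right)$)
$t{\left(q \right)} = \frac{\left(2 + q\right) \left(-28 + q + q^{2}\right)}{8}$ ($t{\left(q \right)} = \frac{\left(q + 2\right) \left(2 + \left(-30 + q + q^{2}\right)\right)}{8} = \frac{\left(2 + q\right) \left(-28 + q + q^{2}\right)}{8}$)
$t^{2}{\left(F \right)} = \left(-7 - - \frac{39}{2} + \frac{\left(-6\right)^{3}}{8} + \frac{3 \left(-6\right)^{2}}{8}\right)^{2} = \left(-7 + \frac{39}{2} + \frac{1}{8} \left(-216\right) + \frac{3}{8} \cdot 36\right)^{2} = \left(-7 + \frac{39}{2} - 27 + \frac{27}{2}\right)^{2} = \left(-1\right)^{2} = 1$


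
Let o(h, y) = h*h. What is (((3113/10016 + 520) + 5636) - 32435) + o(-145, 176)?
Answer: -52620951/10016 ≈ -5253.7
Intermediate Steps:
o(h, y) = h**2
(((3113/10016 + 520) + 5636) - 32435) + o(-145, 176) = (((3113/10016 + 520) + 5636) - 32435) + (-145)**2 = (((3113*(1/10016) + 520) + 5636) - 32435) + 21025 = (((3113/10016 + 520) + 5636) - 32435) + 21025 = ((5211433/10016 + 5636) - 32435) + 21025 = (61661609/10016 - 32435) + 21025 = -263207351/10016 + 21025 = -52620951/10016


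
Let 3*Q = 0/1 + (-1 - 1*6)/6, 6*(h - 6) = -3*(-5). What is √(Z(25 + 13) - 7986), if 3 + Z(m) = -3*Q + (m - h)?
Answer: 5*I*√2865/3 ≈ 89.209*I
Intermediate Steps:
h = 17/2 (h = 6 + (-3*(-5))/6 = 6 + (⅙)*15 = 6 + 5/2 = 17/2 ≈ 8.5000)
Q = -7/18 (Q = (0/1 + (-1 - 1*6)/6)/3 = (0*1 + (-1 - 6)*(⅙))/3 = (0 - 7*⅙)/3 = (0 - 7/6)/3 = (⅓)*(-7/6) = -7/18 ≈ -0.38889)
Z(m) = -31/3 + m (Z(m) = -3 + (-3*(-7/18) + (m - 1*17/2)) = -3 + (7/6 + (m - 17/2)) = -3 + (7/6 + (-17/2 + m)) = -3 + (-22/3 + m) = -31/3 + m)
√(Z(25 + 13) - 7986) = √((-31/3 + (25 + 13)) - 7986) = √((-31/3 + 38) - 7986) = √(83/3 - 7986) = √(-23875/3) = 5*I*√2865/3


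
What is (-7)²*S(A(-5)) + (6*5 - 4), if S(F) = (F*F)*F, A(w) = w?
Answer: -6099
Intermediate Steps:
S(F) = F³ (S(F) = F²*F = F³)
(-7)²*S(A(-5)) + (6*5 - 4) = (-7)²*(-5)³ + (6*5 - 4) = 49*(-125) + (30 - 4) = -6125 + 26 = -6099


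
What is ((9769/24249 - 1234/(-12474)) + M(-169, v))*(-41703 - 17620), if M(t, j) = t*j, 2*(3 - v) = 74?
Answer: -1562364237097504/4583061 ≈ -3.4090e+8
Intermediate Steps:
v = -34 (v = 3 - ½*74 = 3 - 37 = -34)
M(t, j) = j*t
((9769/24249 - 1234/(-12474)) + M(-169, v))*(-41703 - 17620) = ((9769/24249 - 1234/(-12474)) - 34*(-169))*(-41703 - 17620) = ((9769*(1/24249) - 1234*(-1/12474)) + 5746)*(-59323) = ((9769/24249 + 617/6237) + 5746)*(-59323) = (25296962/50413671 + 5746)*(-59323) = (289702250528/50413671)*(-59323) = -1562364237097504/4583061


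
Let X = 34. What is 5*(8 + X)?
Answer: 210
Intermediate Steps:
5*(8 + X) = 5*(8 + 34) = 5*42 = 210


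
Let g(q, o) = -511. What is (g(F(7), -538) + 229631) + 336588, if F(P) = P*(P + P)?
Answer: 565708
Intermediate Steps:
F(P) = 2*P² (F(P) = P*(2*P) = 2*P²)
(g(F(7), -538) + 229631) + 336588 = (-511 + 229631) + 336588 = 229120 + 336588 = 565708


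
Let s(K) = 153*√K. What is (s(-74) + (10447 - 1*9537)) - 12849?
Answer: -11939 + 153*I*√74 ≈ -11939.0 + 1316.2*I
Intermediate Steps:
(s(-74) + (10447 - 1*9537)) - 12849 = (153*√(-74) + (10447 - 1*9537)) - 12849 = (153*(I*√74) + (10447 - 9537)) - 12849 = (153*I*√74 + 910) - 12849 = (910 + 153*I*√74) - 12849 = -11939 + 153*I*√74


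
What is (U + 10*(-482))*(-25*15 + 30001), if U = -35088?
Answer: -1182314408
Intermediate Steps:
(U + 10*(-482))*(-25*15 + 30001) = (-35088 + 10*(-482))*(-25*15 + 30001) = (-35088 - 4820)*(-375 + 30001) = -39908*29626 = -1182314408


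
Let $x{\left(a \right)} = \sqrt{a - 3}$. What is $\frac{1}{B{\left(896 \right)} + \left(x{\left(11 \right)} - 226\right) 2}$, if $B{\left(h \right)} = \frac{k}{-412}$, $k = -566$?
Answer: $- \frac{19122774}{8615865289} - \frac{169744 \sqrt{2}}{8615865289} \approx -0.0022473$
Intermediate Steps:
$x{\left(a \right)} = \sqrt{-3 + a}$
$B{\left(h \right)} = \frac{283}{206}$ ($B{\left(h \right)} = - \frac{566}{-412} = \left(-566\right) \left(- \frac{1}{412}\right) = \frac{283}{206}$)
$\frac{1}{B{\left(896 \right)} + \left(x{\left(11 \right)} - 226\right) 2} = \frac{1}{\frac{283}{206} + \left(\sqrt{-3 + 11} - 226\right) 2} = \frac{1}{\frac{283}{206} + \left(\sqrt{8} - 226\right) 2} = \frac{1}{\frac{283}{206} + \left(2 \sqrt{2} - 226\right) 2} = \frac{1}{\frac{283}{206} + \left(-226 + 2 \sqrt{2}\right) 2} = \frac{1}{\frac{283}{206} - \left(452 - 4 \sqrt{2}\right)} = \frac{1}{- \frac{92829}{206} + 4 \sqrt{2}}$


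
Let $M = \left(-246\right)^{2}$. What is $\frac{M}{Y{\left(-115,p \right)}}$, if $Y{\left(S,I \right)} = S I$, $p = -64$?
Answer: $\frac{15129}{1840} \approx 8.2223$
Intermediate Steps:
$M = 60516$
$Y{\left(S,I \right)} = I S$
$\frac{M}{Y{\left(-115,p \right)}} = \frac{60516}{\left(-64\right) \left(-115\right)} = \frac{60516}{7360} = 60516 \cdot \frac{1}{7360} = \frac{15129}{1840}$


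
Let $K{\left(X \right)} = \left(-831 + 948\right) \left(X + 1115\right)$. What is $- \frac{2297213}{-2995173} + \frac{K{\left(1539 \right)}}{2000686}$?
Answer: $\frac{2763028508866}{2996200344339} \approx 0.92218$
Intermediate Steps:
$K{\left(X \right)} = 130455 + 117 X$ ($K{\left(X \right)} = 117 \left(1115 + X\right) = 130455 + 117 X$)
$- \frac{2297213}{-2995173} + \frac{K{\left(1539 \right)}}{2000686} = - \frac{2297213}{-2995173} + \frac{130455 + 117 \cdot 1539}{2000686} = \left(-2297213\right) \left(- \frac{1}{2995173}\right) + \left(130455 + 180063\right) \frac{1}{2000686} = \frac{2297213}{2995173} + 310518 \cdot \frac{1}{2000686} = \frac{2297213}{2995173} + \frac{155259}{1000343} = \frac{2763028508866}{2996200344339}$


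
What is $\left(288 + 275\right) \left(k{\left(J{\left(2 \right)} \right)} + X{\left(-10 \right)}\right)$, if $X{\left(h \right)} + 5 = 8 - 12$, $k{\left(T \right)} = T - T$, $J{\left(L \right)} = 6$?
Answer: $-5067$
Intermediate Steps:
$k{\left(T \right)} = 0$
$X{\left(h \right)} = -9$ ($X{\left(h \right)} = -5 + \left(8 - 12\right) = -5 - 4 = -9$)
$\left(288 + 275\right) \left(k{\left(J{\left(2 \right)} \right)} + X{\left(-10 \right)}\right) = \left(288 + 275\right) \left(0 - 9\right) = 563 \left(-9\right) = -5067$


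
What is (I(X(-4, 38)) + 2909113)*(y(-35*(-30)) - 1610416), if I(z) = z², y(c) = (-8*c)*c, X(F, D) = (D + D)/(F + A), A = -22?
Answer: -5128025795511056/169 ≈ -3.0343e+13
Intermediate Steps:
X(F, D) = 2*D/(-22 + F) (X(F, D) = (D + D)/(F - 22) = (2*D)/(-22 + F) = 2*D/(-22 + F))
y(c) = -8*c²
(I(X(-4, 38)) + 2909113)*(y(-35*(-30)) - 1610416) = ((2*38/(-22 - 4))² + 2909113)*(-8*(-35*(-30))² - 1610416) = ((2*38/(-26))² + 2909113)*(-8*1050² - 1610416) = ((2*38*(-1/26))² + 2909113)*(-8*1102500 - 1610416) = ((-38/13)² + 2909113)*(-8820000 - 1610416) = (1444/169 + 2909113)*(-10430416) = (491641541/169)*(-10430416) = -5128025795511056/169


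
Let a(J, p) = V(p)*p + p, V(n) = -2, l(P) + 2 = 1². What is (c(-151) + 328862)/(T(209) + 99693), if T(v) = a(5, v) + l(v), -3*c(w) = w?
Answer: 986737/298449 ≈ 3.3062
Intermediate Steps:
l(P) = -1 (l(P) = -2 + 1² = -2 + 1 = -1)
c(w) = -w/3
a(J, p) = -p (a(J, p) = -2*p + p = -p)
T(v) = -1 - v (T(v) = -v - 1 = -1 - v)
(c(-151) + 328862)/(T(209) + 99693) = (-⅓*(-151) + 328862)/((-1 - 1*209) + 99693) = (151/3 + 328862)/((-1 - 209) + 99693) = 986737/(3*(-210 + 99693)) = (986737/3)/99483 = (986737/3)*(1/99483) = 986737/298449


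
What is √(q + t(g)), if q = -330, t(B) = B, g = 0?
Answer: I*√330 ≈ 18.166*I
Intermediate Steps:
√(q + t(g)) = √(-330 + 0) = √(-330) = I*√330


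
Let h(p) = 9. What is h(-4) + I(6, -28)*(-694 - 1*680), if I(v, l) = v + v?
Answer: -16479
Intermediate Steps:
I(v, l) = 2*v
h(-4) + I(6, -28)*(-694 - 1*680) = 9 + (2*6)*(-694 - 1*680) = 9 + 12*(-694 - 680) = 9 + 12*(-1374) = 9 - 16488 = -16479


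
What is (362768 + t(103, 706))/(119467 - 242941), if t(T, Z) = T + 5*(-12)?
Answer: -120937/41158 ≈ -2.9384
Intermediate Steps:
t(T, Z) = -60 + T (t(T, Z) = T - 60 = -60 + T)
(362768 + t(103, 706))/(119467 - 242941) = (362768 + (-60 + 103))/(119467 - 242941) = (362768 + 43)/(-123474) = 362811*(-1/123474) = -120937/41158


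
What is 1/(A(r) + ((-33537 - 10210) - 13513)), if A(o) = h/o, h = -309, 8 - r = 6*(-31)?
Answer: -194/11108749 ≈ -1.7464e-5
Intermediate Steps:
r = 194 (r = 8 - 6*(-31) = 8 - 1*(-186) = 8 + 186 = 194)
A(o) = -309/o
1/(A(r) + ((-33537 - 10210) - 13513)) = 1/(-309/194 + ((-33537 - 10210) - 13513)) = 1/(-309*1/194 + (-43747 - 13513)) = 1/(-309/194 - 57260) = 1/(-11108749/194) = -194/11108749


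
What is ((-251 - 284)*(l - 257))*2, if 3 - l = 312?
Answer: 605620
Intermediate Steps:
l = -309 (l = 3 - 1*312 = 3 - 312 = -309)
((-251 - 284)*(l - 257))*2 = ((-251 - 284)*(-309 - 257))*2 = -535*(-566)*2 = 302810*2 = 605620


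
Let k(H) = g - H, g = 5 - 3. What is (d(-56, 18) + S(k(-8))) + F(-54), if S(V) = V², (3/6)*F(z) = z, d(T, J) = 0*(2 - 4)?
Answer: -8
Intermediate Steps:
d(T, J) = 0 (d(T, J) = 0*(-2) = 0)
g = 2
F(z) = 2*z
k(H) = 2 - H
(d(-56, 18) + S(k(-8))) + F(-54) = (0 + (2 - 1*(-8))²) + 2*(-54) = (0 + (2 + 8)²) - 108 = (0 + 10²) - 108 = (0 + 100) - 108 = 100 - 108 = -8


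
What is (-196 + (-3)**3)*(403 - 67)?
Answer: -74928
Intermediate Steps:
(-196 + (-3)**3)*(403 - 67) = (-196 - 27)*336 = -223*336 = -74928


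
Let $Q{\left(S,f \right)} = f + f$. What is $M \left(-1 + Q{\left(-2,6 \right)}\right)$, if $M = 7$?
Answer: $77$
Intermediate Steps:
$Q{\left(S,f \right)} = 2 f$
$M \left(-1 + Q{\left(-2,6 \right)}\right) = 7 \left(-1 + 2 \cdot 6\right) = 7 \left(-1 + 12\right) = 7 \cdot 11 = 77$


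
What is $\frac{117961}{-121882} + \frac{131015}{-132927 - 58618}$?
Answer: $- \frac{7712641995}{4669177538} \approx -1.6518$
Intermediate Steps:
$\frac{117961}{-121882} + \frac{131015}{-132927 - 58618} = 117961 \left(- \frac{1}{121882}\right) + \frac{131015}{-132927 - 58618} = - \frac{117961}{121882} + \frac{131015}{-191545} = - \frac{117961}{121882} + 131015 \left(- \frac{1}{191545}\right) = - \frac{117961}{121882} - \frac{26203}{38309} = - \frac{7712641995}{4669177538}$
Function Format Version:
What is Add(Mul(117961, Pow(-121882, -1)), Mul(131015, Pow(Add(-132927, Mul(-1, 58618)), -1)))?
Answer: Rational(-7712641995, 4669177538) ≈ -1.6518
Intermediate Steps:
Add(Mul(117961, Pow(-121882, -1)), Mul(131015, Pow(Add(-132927, Mul(-1, 58618)), -1))) = Add(Mul(117961, Rational(-1, 121882)), Mul(131015, Pow(Add(-132927, -58618), -1))) = Add(Rational(-117961, 121882), Mul(131015, Pow(-191545, -1))) = Add(Rational(-117961, 121882), Mul(131015, Rational(-1, 191545))) = Add(Rational(-117961, 121882), Rational(-26203, 38309)) = Rational(-7712641995, 4669177538)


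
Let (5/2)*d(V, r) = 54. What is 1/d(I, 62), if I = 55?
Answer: 5/108 ≈ 0.046296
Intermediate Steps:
d(V, r) = 108/5 (d(V, r) = (2/5)*54 = 108/5)
1/d(I, 62) = 1/(108/5) = 5/108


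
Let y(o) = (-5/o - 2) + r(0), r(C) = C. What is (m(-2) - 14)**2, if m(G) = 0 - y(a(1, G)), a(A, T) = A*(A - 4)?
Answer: 1681/9 ≈ 186.78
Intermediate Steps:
a(A, T) = A*(-4 + A)
y(o) = -2 - 5/o (y(o) = (-5/o - 2) + 0 = (-2 - 5/o) + 0 = -2 - 5/o)
m(G) = 1/3 (m(G) = 0 - (-2 - 5/(-4 + 1)) = 0 - (-2 - 5/(1*(-3))) = 0 - (-2 - 5/(-3)) = 0 - (-2 - 5*(-1/3)) = 0 - (-2 + 5/3) = 0 - 1*(-1/3) = 0 + 1/3 = 1/3)
(m(-2) - 14)**2 = (1/3 - 14)**2 = (-41/3)**2 = 1681/9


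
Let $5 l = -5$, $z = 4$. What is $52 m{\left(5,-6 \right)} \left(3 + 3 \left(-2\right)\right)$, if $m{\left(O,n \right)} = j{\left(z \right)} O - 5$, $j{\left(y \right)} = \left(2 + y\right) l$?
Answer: $5460$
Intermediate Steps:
$l = -1$ ($l = \frac{1}{5} \left(-5\right) = -1$)
$j{\left(y \right)} = -2 - y$ ($j{\left(y \right)} = \left(2 + y\right) \left(-1\right) = -2 - y$)
$m{\left(O,n \right)} = -5 - 6 O$ ($m{\left(O,n \right)} = \left(-2 - 4\right) O - 5 = - 6 O - 5 = -5 - 6 O$)
$52 m{\left(5,-6 \right)} \left(3 + 3 \left(-2\right)\right) = 52 \left(-5 - 30\right) \left(3 + 3 \left(-2\right)\right) = 52 \left(-5 - 30\right) \left(3 - 6\right) = 52 \left(-35\right) \left(-3\right) = \left(-1820\right) \left(-3\right) = 5460$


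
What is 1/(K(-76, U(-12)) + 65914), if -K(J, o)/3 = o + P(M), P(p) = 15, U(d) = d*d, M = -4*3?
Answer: 1/65437 ≈ 1.5282e-5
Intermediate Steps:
M = -12
U(d) = d**2
K(J, o) = -45 - 3*o (K(J, o) = -3*(o + 15) = -3*(15 + o) = -45 - 3*o)
1/(K(-76, U(-12)) + 65914) = 1/((-45 - 3*(-12)**2) + 65914) = 1/((-45 - 3*144) + 65914) = 1/((-45 - 432) + 65914) = 1/(-477 + 65914) = 1/65437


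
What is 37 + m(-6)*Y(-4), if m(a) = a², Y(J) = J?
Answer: -107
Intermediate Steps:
37 + m(-6)*Y(-4) = 37 + (-6)²*(-4) = 37 + 36*(-4) = 37 - 144 = -107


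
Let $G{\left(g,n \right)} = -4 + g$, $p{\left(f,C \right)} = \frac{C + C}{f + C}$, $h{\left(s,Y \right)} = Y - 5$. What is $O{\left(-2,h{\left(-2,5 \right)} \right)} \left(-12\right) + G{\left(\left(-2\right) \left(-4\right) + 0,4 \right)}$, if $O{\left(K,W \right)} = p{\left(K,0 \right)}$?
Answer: $4$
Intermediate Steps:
$h{\left(s,Y \right)} = -5 + Y$
$p{\left(f,C \right)} = \frac{2 C}{C + f}$
$O{\left(K,W \right)} = 0$ ($O{\left(K,W \right)} = 2 \cdot 0 \frac{1}{0 + K} = 2 \cdot 0 \frac{1}{K} = 0$)
$O{\left(-2,h{\left(-2,5 \right)} \right)} \left(-12\right) + G{\left(\left(-2\right) \left(-4\right) + 0,4 \right)} = 0 \left(-12\right) + \left(-4 + \left(\left(-2\right) \left(-4\right) + 0\right)\right) = 0 + \left(-4 + \left(8 + 0\right)\right) = 0 + \left(-4 + 8\right) = 0 + 4 = 4$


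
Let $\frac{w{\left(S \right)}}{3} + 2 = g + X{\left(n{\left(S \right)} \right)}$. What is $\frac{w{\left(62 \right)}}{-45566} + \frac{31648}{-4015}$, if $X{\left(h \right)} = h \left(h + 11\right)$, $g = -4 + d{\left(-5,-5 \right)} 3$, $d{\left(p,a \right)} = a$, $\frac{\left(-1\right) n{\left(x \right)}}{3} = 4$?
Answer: $- \frac{1441964363}{182947490} \approx -7.8819$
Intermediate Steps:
$n{\left(x \right)} = -12$ ($n{\left(x \right)} = \left(-3\right) 4 = -12$)
$g = -19$ ($g = -4 - 15 = -19$)
$X{\left(h \right)} = h \left(11 + h\right)$
$w{\left(S \right)} = -27$ ($w{\left(S \right)} = -6 + 3 \left(-19 - 12 \left(11 - 12\right)\right) = -6 + 3 \left(-19 - -12\right) = -6 + 3 \left(-19 + 12\right) = -6 + 3 \left(-7\right) = -6 - 21 = -27$)
$\frac{w{\left(62 \right)}}{-45566} + \frac{31648}{-4015} = - \frac{27}{-45566} + \frac{31648}{-4015} = \left(-27\right) \left(- \frac{1}{45566}\right) + 31648 \left(- \frac{1}{4015}\right) = \frac{27}{45566} - \frac{31648}{4015} = - \frac{1441964363}{182947490}$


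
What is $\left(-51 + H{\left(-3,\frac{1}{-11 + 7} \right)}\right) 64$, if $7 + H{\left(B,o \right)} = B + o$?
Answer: $-3920$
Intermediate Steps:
$H{\left(B,o \right)} = -7 + B + o$ ($H{\left(B,o \right)} = -7 + \left(B + o\right) = -7 + B + o$)
$\left(-51 + H{\left(-3,\frac{1}{-11 + 7} \right)}\right) 64 = \left(-51 - \left(10 - \frac{1}{-11 + 7}\right)\right) 64 = \left(-51 - \left(10 + \frac{1}{4}\right)\right) 64 = \left(-51 - \frac{41}{4}\right) 64 = \left(- \frac{245}{4}\right) 64 = -3920$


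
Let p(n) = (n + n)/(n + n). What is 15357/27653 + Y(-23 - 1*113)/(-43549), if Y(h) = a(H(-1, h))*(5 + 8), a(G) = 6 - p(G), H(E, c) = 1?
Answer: 666984548/1204260497 ≈ 0.55385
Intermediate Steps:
p(n) = 1 (p(n) = (2*n)/((2*n)) = (2*n)*(1/(2*n)) = 1)
a(G) = 5 (a(G) = 6 - 1*1 = 6 - 1 = 5)
Y(h) = 65 (Y(h) = 5*(5 + 8) = 5*13 = 65)
15357/27653 + Y(-23 - 1*113)/(-43549) = 15357/27653 + 65/(-43549) = 15357*(1/27653) + 65*(-1/43549) = 15357/27653 - 65/43549 = 666984548/1204260497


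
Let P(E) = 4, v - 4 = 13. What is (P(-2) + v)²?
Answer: 441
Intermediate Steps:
v = 17 (v = 4 + 13 = 17)
(P(-2) + v)² = (4 + 17)² = 21² = 441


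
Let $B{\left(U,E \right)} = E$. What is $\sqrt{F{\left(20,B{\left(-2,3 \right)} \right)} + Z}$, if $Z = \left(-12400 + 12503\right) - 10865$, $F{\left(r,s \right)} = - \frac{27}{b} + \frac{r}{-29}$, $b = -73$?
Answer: $\frac{i \sqrt{48233370227}}{2117} \approx 103.74 i$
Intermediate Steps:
$F{\left(r,s \right)} = \frac{27}{73} - \frac{r}{29}$ ($F{\left(r,s \right)} = - \frac{27}{-73} + \frac{r}{-29} = \left(-27\right) \left(- \frac{1}{73}\right) + r \left(- \frac{1}{29}\right) = \frac{27}{73} - \frac{r}{29}$)
$Z = -10762$ ($Z = 103 - 10865 = -10762$)
$\sqrt{F{\left(20,B{\left(-2,3 \right)} \right)} + Z} = \sqrt{\left(\frac{27}{73} - \frac{20}{29}\right) - 10762} = \sqrt{- \frac{677}{2117} - 10762} = \sqrt{- \frac{22783831}{2117}} = \frac{i \sqrt{48233370227}}{2117}$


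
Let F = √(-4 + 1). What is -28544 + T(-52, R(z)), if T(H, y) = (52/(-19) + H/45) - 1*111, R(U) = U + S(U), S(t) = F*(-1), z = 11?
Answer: -24503353/855 ≈ -28659.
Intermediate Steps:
F = I*√3 (F = √(-3) = I*√3 ≈ 1.732*I)
S(t) = -I*√3 (S(t) = (I*√3)*(-1) = -I*√3)
R(U) = U - I*√3
T(H, y) = -2161/19 + H/45 (T(H, y) = (52*(-1/19) + H*(1/45)) - 111 = (-52/19 + H/45) - 111 = -2161/19 + H/45)
-28544 + T(-52, R(z)) = -28544 + (-2161/19 + (1/45)*(-52)) = -28544 + (-2161/19 - 52/45) = -28544 - 98233/855 = -24503353/855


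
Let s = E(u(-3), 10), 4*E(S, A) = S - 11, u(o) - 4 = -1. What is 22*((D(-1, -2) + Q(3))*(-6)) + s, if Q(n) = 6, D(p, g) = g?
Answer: -530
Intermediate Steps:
u(o) = 3 (u(o) = 4 - 1 = 3)
E(S, A) = -11/4 + S/4 (E(S, A) = (S - 11)/4 = (-11 + S)/4 = -11/4 + S/4)
s = -2 (s = -11/4 + (¼)*3 = -11/4 + ¾ = -2)
22*((D(-1, -2) + Q(3))*(-6)) + s = 22*((-2 + 6)*(-6)) - 2 = 22*(4*(-6)) - 2 = 22*(-24) - 2 = -528 - 2 = -530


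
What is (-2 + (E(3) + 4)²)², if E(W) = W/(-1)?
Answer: 1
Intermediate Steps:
E(W) = -W (E(W) = W*(-1) = -W)
(-2 + (E(3) + 4)²)² = (-2 + (-1*3 + 4)²)² = (-2 + (-3 + 4)²)² = (-2 + 1²)² = (-2 + 1)² = (-1)² = 1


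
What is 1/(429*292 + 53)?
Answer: 1/125321 ≈ 7.9795e-6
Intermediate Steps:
1/(429*292 + 53) = 1/(125268 + 53) = 1/125321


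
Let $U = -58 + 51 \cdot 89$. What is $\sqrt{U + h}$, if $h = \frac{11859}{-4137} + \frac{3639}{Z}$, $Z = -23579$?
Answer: $\frac{\sqrt{4734360880577927473}}{32515441} \approx 66.918$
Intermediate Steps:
$U = 4481$ ($U = -58 + 4539 = 4481$)
$h = - \frac{98225968}{32515441}$ ($h = \frac{11859}{-4137} + \frac{3639}{-23579} = 11859 \left(- \frac{1}{4137}\right) + 3639 \left(- \frac{1}{23579}\right) = - \frac{3953}{1379} - \frac{3639}{23579} = - \frac{98225968}{32515441} \approx -3.0209$)
$\sqrt{U + h} = \sqrt{4481 - \frac{98225968}{32515441}} = \sqrt{\frac{145603465153}{32515441}} = \frac{\sqrt{4734360880577927473}}{32515441}$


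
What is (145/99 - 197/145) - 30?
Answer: -429128/14355 ≈ -29.894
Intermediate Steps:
(145/99 - 197/145) - 30 = 1522/14355 - 30 = -429128/14355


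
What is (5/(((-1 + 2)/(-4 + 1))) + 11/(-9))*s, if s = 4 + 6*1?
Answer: -1460/9 ≈ -162.22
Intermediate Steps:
s = 10 (s = 4 + 6 = 10)
(5/(((-1 + 2)/(-4 + 1))) + 11/(-9))*s = (5/(((-1 + 2)/(-4 + 1))) + 11/(-9))*10 = (5/((1/(-3))) + 11*(-1/9))*10 = (5/((1*(-1/3))) - 11/9)*10 = (5/(-1/3) - 11/9)*10 = (5*(-3) - 11/9)*10 = (-15 - 11/9)*10 = -146/9*10 = -1460/9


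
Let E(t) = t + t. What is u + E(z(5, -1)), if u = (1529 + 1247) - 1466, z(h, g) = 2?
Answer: 1314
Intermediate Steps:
E(t) = 2*t
u = 1310 (u = 2776 - 1466 = 1310)
u + E(z(5, -1)) = 1310 + 2*2 = 1310 + 4 = 1314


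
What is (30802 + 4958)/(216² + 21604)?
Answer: 1788/3413 ≈ 0.52388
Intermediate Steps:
(30802 + 4958)/(216² + 21604) = 35760/(46656 + 21604) = 35760/68260 = 35760*(1/68260) = 1788/3413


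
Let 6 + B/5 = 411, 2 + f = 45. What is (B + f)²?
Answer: 4276624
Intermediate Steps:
f = 43 (f = -2 + 45 = 43)
B = 2025 (B = -30 + 5*411 = -30 + 2055 = 2025)
(B + f)² = (2025 + 43)² = 2068² = 4276624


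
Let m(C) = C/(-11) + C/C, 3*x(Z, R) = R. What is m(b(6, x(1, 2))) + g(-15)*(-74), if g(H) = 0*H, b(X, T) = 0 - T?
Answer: 35/33 ≈ 1.0606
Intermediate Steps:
x(Z, R) = R/3
b(X, T) = -T
m(C) = 1 - C/11 (m(C) = C*(-1/11) + 1 = -C/11 + 1 = 1 - C/11)
g(H) = 0
m(b(6, x(1, 2))) + g(-15)*(-74) = (1 - (-1)*(1/3)*2/11) + 0*(-74) = (1 - (-1)*2/(11*3)) + 0 = (1 - 1/11*(-2/3)) + 0 = (1 + 2/33) + 0 = 35/33 + 0 = 35/33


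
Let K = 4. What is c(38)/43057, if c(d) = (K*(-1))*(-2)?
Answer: 8/43057 ≈ 0.00018580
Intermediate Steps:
c(d) = 8 (c(d) = (4*(-1))*(-2) = -4*(-2) = 8)
c(38)/43057 = 8/43057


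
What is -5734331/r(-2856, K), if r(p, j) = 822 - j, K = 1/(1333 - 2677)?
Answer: -7706940864/1104769 ≈ -6976.1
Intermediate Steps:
K = -1/1344 (K = 1/(-1344) = -1/1344 ≈ -0.00074405)
-5734331/r(-2856, K) = -5734331/(822 - 1*(-1/1344)) = -5734331/(822 + 1/1344) = -5734331/1104769/1344 = -5734331*1344/1104769 = -7706940864/1104769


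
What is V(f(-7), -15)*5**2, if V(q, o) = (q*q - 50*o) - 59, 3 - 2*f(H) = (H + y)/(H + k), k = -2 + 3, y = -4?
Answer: 2488825/144 ≈ 17284.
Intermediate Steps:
k = 1
f(H) = 3/2 - (-4 + H)/(2*(1 + H)) (f(H) = 3/2 - (H - 4)/(2*(H + 1)) = 3/2 - (-4 + H)/(2*(1 + H)))
V(q, o) = -59 + q**2 - 50*o (V(q, o) = (q**2 - 50*o) - 59 = -59 + q**2 - 50*o)
V(f(-7), -15)*5**2 = (-59 + ((7/2 - 7)/(1 - 7))**2 - 50*(-15))*5**2 = (-59 + (-7/2/(-6))**2 + 750)*25 = (-59 + (-1/6*(-7/2))**2 + 750)*25 = (-59 + (7/12)**2 + 750)*25 = (-59 + 49/144 + 750)*25 = (99553/144)*25 = 2488825/144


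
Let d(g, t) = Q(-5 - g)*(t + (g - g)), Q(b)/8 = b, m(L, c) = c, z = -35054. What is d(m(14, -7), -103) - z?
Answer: 33406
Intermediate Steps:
Q(b) = 8*b
d(g, t) = t*(-40 - 8*g) (d(g, t) = (8*(-5 - g))*(t + (g - g)) = (-40 - 8*g)*(t + 0) = (-40 - 8*g)*t = t*(-40 - 8*g))
d(m(14, -7), -103) - z = -8*(-103)*(5 - 7) - 1*(-35054) = -8*(-103)*(-2) + 35054 = -1648 + 35054 = 33406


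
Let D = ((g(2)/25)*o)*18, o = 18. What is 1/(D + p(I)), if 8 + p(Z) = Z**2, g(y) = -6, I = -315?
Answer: 25/2478481 ≈ 1.0087e-5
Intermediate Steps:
p(Z) = -8 + Z**2
D = -1944/25 (D = (-6/25*18)*18 = (-6*1/25*18)*18 = -6/25*18*18 = -108/25*18 = -1944/25 ≈ -77.760)
1/(D + p(I)) = 1/(-1944/25 + (-8 + (-315)**2)) = 1/(-1944/25 + (-8 + 99225)) = 1/(-1944/25 + 99217) = 1/(2478481/25) = 25/2478481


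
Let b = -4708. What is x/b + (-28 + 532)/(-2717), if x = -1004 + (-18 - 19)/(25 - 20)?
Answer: 170519/5814380 ≈ 0.029327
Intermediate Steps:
x = -5057/5 (x = -1004 - 37/5 = -5057/5 ≈ -1011.4)
x/b + (-28 + 532)/(-2717) = -5057/5/(-4708) + (-28 + 532)/(-2717) = -5057/5*(-1/4708) + 504*(-1/2717) = 5057/23540 - 504/2717 = 170519/5814380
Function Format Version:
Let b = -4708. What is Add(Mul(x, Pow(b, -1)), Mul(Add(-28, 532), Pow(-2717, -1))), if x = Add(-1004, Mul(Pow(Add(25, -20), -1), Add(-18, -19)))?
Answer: Rational(170519, 5814380) ≈ 0.029327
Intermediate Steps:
x = Rational(-5057, 5) (x = Add(-1004, Mul(Pow(5, -1), -37)) = Add(-1004, Mul(Rational(1, 5), -37)) = Add(-1004, Rational(-37, 5)) = Rational(-5057, 5) ≈ -1011.4)
Add(Mul(x, Pow(b, -1)), Mul(Add(-28, 532), Pow(-2717, -1))) = Add(Mul(Rational(-5057, 5), Pow(-4708, -1)), Mul(Add(-28, 532), Pow(-2717, -1))) = Add(Mul(Rational(-5057, 5), Rational(-1, 4708)), Mul(504, Rational(-1, 2717))) = Add(Rational(5057, 23540), Rational(-504, 2717)) = Rational(170519, 5814380)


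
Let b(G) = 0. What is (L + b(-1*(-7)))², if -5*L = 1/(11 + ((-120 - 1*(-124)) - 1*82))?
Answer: 1/112225 ≈ 8.9107e-6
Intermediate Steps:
L = 1/335 (L = -1/(5*(11 + ((-120 - 1*(-124)) - 1*82))) = -1/(5*(11 + ((-120 + 124) - 82))) = -1/(5*(11 + (4 - 82))) = -1/(5*(11 - 78)) = -⅕/(-67) = -⅕*(-1/67) = 1/335 ≈ 0.0029851)
(L + b(-1*(-7)))² = (1/335 + 0)² = (1/335)² = 1/112225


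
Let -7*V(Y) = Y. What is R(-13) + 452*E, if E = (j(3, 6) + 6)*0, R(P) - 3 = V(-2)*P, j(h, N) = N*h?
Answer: -5/7 ≈ -0.71429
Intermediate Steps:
V(Y) = -Y/7
R(P) = 3 + 2*P/7 (R(P) = 3 + (-⅐*(-2))*P = 3 + 2*P/7)
E = 0 (E = (6*3 + 6)*0 = (18 + 6)*0 = 24*0 = 0)
R(-13) + 452*E = (3 + (2/7)*(-13)) + 452*0 = (3 - 26/7) + 0 = -5/7 + 0 = -5/7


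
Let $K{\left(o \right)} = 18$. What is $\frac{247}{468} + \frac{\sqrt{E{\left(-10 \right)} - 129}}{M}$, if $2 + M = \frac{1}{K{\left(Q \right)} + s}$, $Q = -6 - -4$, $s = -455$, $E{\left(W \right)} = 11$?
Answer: $\frac{19}{36} - \frac{437 i \sqrt{118}}{875} \approx 0.52778 - 5.4252 i$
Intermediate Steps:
$Q = -2$ ($Q = -6 + 4 = -2$)
$M = - \frac{875}{437}$ ($M = -2 + \frac{1}{18 - 455} = -2 + \frac{1}{-437} = -2 - \frac{1}{437} = - \frac{875}{437} \approx -2.0023$)
$\frac{247}{468} + \frac{\sqrt{E{\left(-10 \right)} - 129}}{M} = \frac{247}{468} + \frac{\sqrt{11 - 129}}{- \frac{875}{437}} = 247 \cdot \frac{1}{468} + \sqrt{-118} \left(- \frac{437}{875}\right) = \frac{19}{36} + i \sqrt{118} \left(- \frac{437}{875}\right) = \frac{19}{36} - \frac{437 i \sqrt{118}}{875}$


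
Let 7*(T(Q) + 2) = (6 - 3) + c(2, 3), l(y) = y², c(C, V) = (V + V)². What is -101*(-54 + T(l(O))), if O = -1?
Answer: 35653/7 ≈ 5093.3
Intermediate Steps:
c(C, V) = 4*V² (c(C, V) = (2*V)² = 4*V²)
T(Q) = 25/7 (T(Q) = -2 + ((6 - 3) + 4*3²)/7 = -2 + (3 + 4*9)/7 = -2 + (3 + 36)/7 = -2 + (⅐)*39 = -2 + 39/7 = 25/7)
-101*(-54 + T(l(O))) = -101*(-54 + 25/7) = -101*(-353/7) = 35653/7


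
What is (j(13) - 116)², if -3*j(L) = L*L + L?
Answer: 280900/9 ≈ 31211.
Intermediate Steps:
j(L) = -L/3 - L²/3 (j(L) = -(L*L + L)/3 = -(L² + L)/3 = -(L + L²)/3 = -L/3 - L²/3)
(j(13) - 116)² = (-⅓*13*(1 + 13) - 116)² = (-⅓*13*14 - 116)² = (-182/3 - 116)² = (-530/3)² = 280900/9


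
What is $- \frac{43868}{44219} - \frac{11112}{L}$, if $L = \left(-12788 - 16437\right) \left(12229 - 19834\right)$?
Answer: $- \frac{66329408524}{66856759125} \approx -0.99211$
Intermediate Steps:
$L = 222256125$ ($L = \left(-29225\right) \left(-7605\right) = 222256125$)
$- \frac{43868}{44219} - \frac{11112}{L} = - \frac{43868}{44219} - \frac{11112}{222256125} = \left(-43868\right) \frac{1}{44219} - \frac{3704}{74085375} = - \frac{43868}{44219} - \frac{3704}{74085375} = - \frac{66329408524}{66856759125}$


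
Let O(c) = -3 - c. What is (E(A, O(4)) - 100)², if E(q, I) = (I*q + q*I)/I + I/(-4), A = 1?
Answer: 148225/16 ≈ 9264.1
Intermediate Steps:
E(q, I) = 2*q - I/4 (E(q, I) = (I*q + I*q)/I + I*(-¼) = (2*I*q)/I - I/4 = 2*q - I/4)
(E(A, O(4)) - 100)² = ((2*1 - (-3 - 1*4)/4) - 100)² = ((2 - (-3 - 4)/4) - 100)² = ((2 - ¼*(-7)) - 100)² = ((2 + 7/4) - 100)² = (15/4 - 100)² = (-385/4)² = 148225/16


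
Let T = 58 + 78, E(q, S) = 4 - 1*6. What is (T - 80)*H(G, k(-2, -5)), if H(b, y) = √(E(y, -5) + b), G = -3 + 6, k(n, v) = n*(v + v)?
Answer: 56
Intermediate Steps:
k(n, v) = 2*n*v (k(n, v) = n*(2*v) = 2*n*v)
E(q, S) = -2 (E(q, S) = 4 - 6 = -2)
G = 3
H(b, y) = √(-2 + b)
T = 136
(T - 80)*H(G, k(-2, -5)) = (136 - 80)*√(-2 + 3) = 56*√1 = 56*1 = 56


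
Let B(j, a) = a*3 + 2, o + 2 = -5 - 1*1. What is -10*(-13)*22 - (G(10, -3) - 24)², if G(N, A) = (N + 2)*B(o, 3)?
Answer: -8804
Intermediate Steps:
o = -8 (o = -2 + (-5 - 1*1) = -2 + (-5 - 1) = -2 - 6 = -8)
B(j, a) = 2 + 3*a (B(j, a) = 3*a + 2 = 2 + 3*a)
G(N, A) = 22 + 11*N (G(N, A) = (N + 2)*(2 + 3*3) = (2 + N)*(2 + 9) = (2 + N)*11 = 22 + 11*N)
-10*(-13)*22 - (G(10, -3) - 24)² = -10*(-13)*22 - ((22 + 11*10) - 24)² = 130*22 - ((22 + 110) - 24)² = 2860 - (132 - 24)² = 2860 - 1*108² = 2860 - 1*11664 = 2860 - 11664 = -8804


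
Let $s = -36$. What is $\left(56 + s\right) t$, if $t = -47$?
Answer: $-940$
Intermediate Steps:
$\left(56 + s\right) t = \left(56 - 36\right) \left(-47\right) = 20 \left(-47\right) = -940$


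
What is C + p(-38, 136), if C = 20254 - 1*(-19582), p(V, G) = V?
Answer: 39798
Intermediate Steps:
C = 39836 (C = 20254 + 19582 = 39836)
C + p(-38, 136) = 39836 - 38 = 39798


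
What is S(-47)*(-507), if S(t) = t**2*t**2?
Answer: -2473998267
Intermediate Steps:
S(t) = t**4
S(-47)*(-507) = (-47)**4*(-507) = 4879681*(-507) = -2473998267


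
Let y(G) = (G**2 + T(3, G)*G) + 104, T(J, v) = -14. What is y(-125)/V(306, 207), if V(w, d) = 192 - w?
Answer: -17479/114 ≈ -153.32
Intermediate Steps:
y(G) = 104 + G**2 - 14*G (y(G) = (G**2 - 14*G) + 104 = 104 + G**2 - 14*G)
y(-125)/V(306, 207) = (104 + (-125)**2 - 14*(-125))/(192 - 1*306) = (104 + 15625 + 1750)/(192 - 306) = 17479/(-114) = 17479*(-1/114) = -17479/114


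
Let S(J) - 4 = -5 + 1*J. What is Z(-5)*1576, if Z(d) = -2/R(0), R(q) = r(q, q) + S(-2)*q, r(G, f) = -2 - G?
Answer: 1576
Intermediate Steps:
S(J) = -1 + J (S(J) = 4 + (-5 + 1*J) = 4 + (-5 + J) = -1 + J)
R(q) = -2 - 4*q (R(q) = (-2 - q) + (-1 - 2)*q = (-2 - q) - 3*q = -2 - 4*q)
Z(d) = 1 (Z(d) = -2/(-2 - 4*0) = -2/(-2 + 0) = -2/(-2) = -2*(-1/2) = 1)
Z(-5)*1576 = 1*1576 = 1576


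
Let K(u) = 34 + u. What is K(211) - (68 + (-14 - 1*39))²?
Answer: 20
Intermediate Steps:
K(211) - (68 + (-14 - 1*39))² = (34 + 211) - (68 + (-14 - 1*39))² = 245 - (68 + (-14 - 39))² = 245 - (68 - 53)² = 245 - 1*15² = 245 - 1*225 = 245 - 225 = 20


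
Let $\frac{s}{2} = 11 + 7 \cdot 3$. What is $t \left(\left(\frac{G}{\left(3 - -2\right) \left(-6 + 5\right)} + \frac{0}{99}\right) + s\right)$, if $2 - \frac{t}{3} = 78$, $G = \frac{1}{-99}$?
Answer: $- \frac{2407756}{165} \approx -14592.0$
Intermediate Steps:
$G = - \frac{1}{99} \approx -0.010101$
$t = -228$ ($t = 6 - 234 = -228$)
$s = 64$ ($s = 2 \left(11 + 7 \cdot 3\right) = 2 \left(11 + 21\right) = 2 \cdot 32 = 64$)
$t \left(\left(\frac{G}{\left(3 - -2\right) \left(-6 + 5\right)} + \frac{0}{99}\right) + s\right) = - 228 \left(\left(- \frac{1}{99 \left(3 - -2\right) \left(-6 + 5\right)} + \frac{0}{99}\right) + 64\right) = - 228 \left(\left(- \frac{1}{99 \left(3 + 2\right) \left(-1\right)} + 0 \cdot \frac{1}{99}\right) + 64\right) = - 228 \left(\left(- \frac{1}{99 \cdot 5 \left(-1\right)} + 0\right) + 64\right) = - 228 \left(\left(- \frac{1}{99 \left(-5\right)} + 0\right) + 64\right) = - 228 \left(\left(\left(- \frac{1}{99}\right) \left(- \frac{1}{5}\right) + 0\right) + 64\right) = - 228 \left(\left(\frac{1}{495} + 0\right) + 64\right) = - 228 \left(\frac{1}{495} + 64\right) = \left(-228\right) \frac{31681}{495} = - \frac{2407756}{165}$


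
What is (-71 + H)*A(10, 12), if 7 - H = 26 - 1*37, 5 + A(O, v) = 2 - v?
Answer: 795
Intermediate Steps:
A(O, v) = -3 - v (A(O, v) = -5 + (2 - v) = -3 - v)
H = 18 (H = 7 - (26 - 1*37) = 7 - (26 - 37) = 7 - 1*(-11) = 7 + 11 = 18)
(-71 + H)*A(10, 12) = (-71 + 18)*(-3 - 1*12) = -53*(-3 - 12) = -53*(-15) = 795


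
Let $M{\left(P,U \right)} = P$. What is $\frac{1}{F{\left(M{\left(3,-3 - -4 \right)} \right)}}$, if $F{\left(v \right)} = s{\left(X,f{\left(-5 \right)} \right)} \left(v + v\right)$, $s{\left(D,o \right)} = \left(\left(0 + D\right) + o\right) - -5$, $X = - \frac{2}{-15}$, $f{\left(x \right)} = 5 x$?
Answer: $- \frac{5}{596} \approx -0.0083893$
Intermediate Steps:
$X = \frac{2}{15}$ ($X = \left(-2\right) \left(- \frac{1}{15}\right) = \frac{2}{15} \approx 0.13333$)
$s{\left(D,o \right)} = 5 + D + o$ ($s{\left(D,o \right)} = \left(D + o\right) + 5 = 5 + D + o$)
$F{\left(v \right)} = - \frac{596 v}{15}$ ($F{\left(v \right)} = \left(5 + \frac{2}{15} + 5 \left(-5\right)\right) \left(v + v\right) = \left(5 + \frac{2}{15} - 25\right) 2 v = - \frac{298 \cdot 2 v}{15} = - \frac{596 v}{15}$)
$\frac{1}{F{\left(M{\left(3,-3 - -4 \right)} \right)}} = \frac{1}{\left(- \frac{596}{15}\right) 3} = \frac{1}{- \frac{596}{5}} = - \frac{5}{596}$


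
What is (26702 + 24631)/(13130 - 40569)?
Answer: -51333/27439 ≈ -1.8708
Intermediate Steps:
(26702 + 24631)/(13130 - 40569) = 51333/(-27439) = 51333*(-1/27439) = -51333/27439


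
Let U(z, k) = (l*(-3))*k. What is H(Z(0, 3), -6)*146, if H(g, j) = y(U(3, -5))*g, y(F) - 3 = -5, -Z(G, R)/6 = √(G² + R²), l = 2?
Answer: 5256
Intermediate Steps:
Z(G, R) = -6*√(G² + R²)
U(z, k) = -6*k (U(z, k) = (2*(-3))*k = -6*k)
y(F) = -2 (y(F) = 3 - 5 = -2)
H(g, j) = -2*g
H(Z(0, 3), -6)*146 = -(-12)*√(0² + 3²)*146 = -(-12)*√(0 + 9)*146 = -(-12)*√9*146 = -(-12)*3*146 = -2*(-18)*146 = 36*146 = 5256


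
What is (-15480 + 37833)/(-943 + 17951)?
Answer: 22353/17008 ≈ 1.3143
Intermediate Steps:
(-15480 + 37833)/(-943 + 17951) = 22353/17008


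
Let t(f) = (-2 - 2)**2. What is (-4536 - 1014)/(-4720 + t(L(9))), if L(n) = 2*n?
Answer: 925/784 ≈ 1.1798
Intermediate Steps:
t(f) = 16 (t(f) = (-4)**2 = 16)
(-4536 - 1014)/(-4720 + t(L(9))) = (-4536 - 1014)/(-4720 + 16) = -5550/(-4704) = -5550*(-1/4704) = 925/784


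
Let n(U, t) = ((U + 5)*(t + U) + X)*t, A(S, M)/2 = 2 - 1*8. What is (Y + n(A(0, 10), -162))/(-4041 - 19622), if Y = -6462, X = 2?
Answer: 204102/23663 ≈ 8.6254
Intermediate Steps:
A(S, M) = -12 (A(S, M) = 2*(2 - 1*8) = 2*(2 - 8) = 2*(-6) = -12)
n(U, t) = t*(2 + (5 + U)*(U + t)) (n(U, t) = ((U + 5)*(t + U) + 2)*t = ((5 + U)*(U + t) + 2)*t = (2 + (5 + U)*(U + t))*t = t*(2 + (5 + U)*(U + t)))
(Y + n(A(0, 10), -162))/(-4041 - 19622) = (-6462 - 162*(2 + (-12)**2 + 5*(-12) + 5*(-162) - 12*(-162)))/(-4041 - 19622) = (-6462 - 162*(2 + 144 - 60 - 810 + 1944))/(-23663) = (-6462 - 162*1220)*(-1/23663) = (-6462 - 197640)*(-1/23663) = -204102*(-1/23663) = 204102/23663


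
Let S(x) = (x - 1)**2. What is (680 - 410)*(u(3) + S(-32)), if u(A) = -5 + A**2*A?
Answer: 299970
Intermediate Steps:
u(A) = -5 + A**3
S(x) = (-1 + x)**2
(680 - 410)*(u(3) + S(-32)) = (680 - 410)*((-5 + 3**3) + (-1 - 32)**2) = 270*((-5 + 27) + (-33)**2) = 270*(22 + 1089) = 270*1111 = 299970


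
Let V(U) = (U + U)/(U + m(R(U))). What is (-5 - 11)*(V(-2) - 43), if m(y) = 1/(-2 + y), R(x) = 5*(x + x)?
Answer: 29552/45 ≈ 656.71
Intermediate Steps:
R(x) = 10*x (R(x) = 5*(2*x) = 10*x)
V(U) = 2*U/(U + 1/(-2 + 10*U)) (V(U) = (U + U)/(U + 1/(-2 + 10*U)) = (2*U)/(U + 1/(-2 + 10*U)) = 2*U/(U + 1/(-2 + 10*U)))
(-5 - 11)*(V(-2) - 43) = (-5 - 11)*(4*(-2)*(-1 + 5*(-2))/(1 + 2*(-2)*(-1 + 5*(-2))) - 43) = -16*(4*(-2)*(-1 - 10)/(1 + 2*(-2)*(-1 - 10)) - 43) = -16*(4*(-2)*(-11)/(1 + 2*(-2)*(-11)) - 43) = -16*(4*(-2)*(-11)/(1 + 44) - 43) = -16*(4*(-2)*(-11)/45 - 43) = -16*(4*(-2)*(1/45)*(-11) - 43) = -16*(88/45 - 43) = -16*(-1847/45) = 29552/45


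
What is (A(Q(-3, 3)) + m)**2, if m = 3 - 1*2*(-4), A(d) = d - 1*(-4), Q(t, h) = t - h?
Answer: 81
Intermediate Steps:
A(d) = 4 + d (A(d) = d + 4 = 4 + d)
m = 11 (m = 3 - 2*(-4) = 3 + 8 = 11)
(A(Q(-3, 3)) + m)**2 = ((4 + (-3 - 1*3)) + 11)**2 = ((4 + (-3 - 3)) + 11)**2 = ((4 - 6) + 11)**2 = (-2 + 11)**2 = 9**2 = 81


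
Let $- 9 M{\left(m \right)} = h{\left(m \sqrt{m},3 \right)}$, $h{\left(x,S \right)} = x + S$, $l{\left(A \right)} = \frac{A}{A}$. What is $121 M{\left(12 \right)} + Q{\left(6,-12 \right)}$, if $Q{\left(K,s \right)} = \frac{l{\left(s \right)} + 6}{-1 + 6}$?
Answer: $- \frac{584}{15} - \frac{968 \sqrt{3}}{3} \approx -597.81$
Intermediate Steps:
$l{\left(A \right)} = 1$
$Q{\left(K,s \right)} = \frac{7}{5}$ ($Q{\left(K,s \right)} = \frac{1 + 6}{-1 + 6} = \frac{7}{5}$)
$h{\left(x,S \right)} = S + x$
$M{\left(m \right)} = - \frac{1}{3} - \frac{m^{\frac{3}{2}}}{9}$ ($M{\left(m \right)} = - \frac{3 + m \sqrt{m}}{9} = - \frac{3 + m^{\frac{3}{2}}}{9} = - \frac{1}{3} - \frac{m^{\frac{3}{2}}}{9}$)
$121 M{\left(12 \right)} + Q{\left(6,-12 \right)} = 121 \left(- \frac{1}{3} - \frac{12^{\frac{3}{2}}}{9}\right) + \frac{7}{5} = 121 \left(- \frac{1}{3} - \frac{24 \sqrt{3}}{9}\right) + \frac{7}{5} = 121 \left(- \frac{1}{3} - \frac{8 \sqrt{3}}{3}\right) + \frac{7}{5} = \left(- \frac{121}{3} - \frac{968 \sqrt{3}}{3}\right) + \frac{7}{5} = - \frac{584}{15} - \frac{968 \sqrt{3}}{3}$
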